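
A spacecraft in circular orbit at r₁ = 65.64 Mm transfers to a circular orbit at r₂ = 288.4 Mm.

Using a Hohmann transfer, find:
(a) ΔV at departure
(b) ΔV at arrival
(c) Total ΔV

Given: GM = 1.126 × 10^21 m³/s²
r₁ = 65.64 Mm = 6.564 × 10^7 m
r₂ = 288.4 Mm = 2.884 × 10^8 m
GM = 1.126 × 10^21 m³/s²
Transfer ellipse: a_t = (r₁ + r₂)/2 = 1.7702 × 10^8 m
Circular speed at r₁: v₁ = √(GM/r₁) = 4.14176 × 10^6 m/s
Transfer speed at r₁ (periapsis): v₁ₜ = √(GM(2/r₁ − 1/a_t)) = 5.28654 × 10^6 m/s
(a) ΔV₁ = v₁ₜ − v₁ = 1.14478 × 10^6 m/s ≈ 1145 km/s
Circular speed at r₂: v₂ = √(GM/r₂) = 1.97593 × 10^6 m/s
Transfer speed at r₂ (apoapsis): v₂ₜ = √(GM(2/r₂ − 1/a_t)) = 1.20322 × 10^6 m/s
(b) ΔV₂ = v₂ − v₂ₜ = 772711 m/s ≈ 772.7 km/s
(c) ΔV_total = ΔV₁ + ΔV₂ = 1.91749 × 10^6 m/s ≈ 1917 km/s

Final answer:
(a) ΔV₁ = 1145 km/s
(b) ΔV₂ = 772.7 km/s
(c) ΔV_total = 1917 km/s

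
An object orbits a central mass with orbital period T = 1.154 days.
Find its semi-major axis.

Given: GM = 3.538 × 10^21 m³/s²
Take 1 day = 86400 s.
T = 1.154 days = 99705.6 s
GM = 3.538 × 10^21 m³/s²
Kepler's third law: a³ = GM T² / (4π²)
T² = 9.94121 × 10^9 s²
a³ = (3.538 × 10^21) × (9.94121 × 10^9) / (4π²) = 8.90917 × 10^29 m³
a = (a³)^(1/3) = 9.6223 × 10^9 m ≈ 9.622 × 10^9 m

Final answer: 9.622 × 10^9 m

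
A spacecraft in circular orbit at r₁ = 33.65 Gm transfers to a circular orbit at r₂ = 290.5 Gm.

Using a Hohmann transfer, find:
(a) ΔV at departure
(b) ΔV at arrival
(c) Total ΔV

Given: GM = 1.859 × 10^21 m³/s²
r₁ = 33.65 Gm = 3.365 × 10^10 m
r₂ = 290.5 Gm = 2.905 × 10^11 m
GM = 1.859 × 10^21 m³/s²
Transfer ellipse: a_t = (r₁ + r₂)/2 = 1.62075 × 10^11 m
Circular speed at r₁: v₁ = √(GM/r₁) = 235043 m/s
Transfer speed at r₁ (periapsis): v₁ₜ = √(GM(2/r₁ − 1/a_t)) = 314675 m/s
(a) ΔV₁ = v₁ₜ − v₁ = 79632.1 m/s ≈ 79.63 km/s
Circular speed at r₂: v₂ = √(GM/r₂) = 79995.7 m/s
Transfer speed at r₂ (apoapsis): v₂ₜ = √(GM(2/r₂ − 1/a_t)) = 36450.3 m/s
(b) ΔV₂ = v₂ − v₂ₜ = 43545.4 m/s ≈ 43.55 km/s
(c) ΔV_total = ΔV₁ + ΔV₂ = 123177 m/s ≈ 123.2 km/s

Final answer:
(a) ΔV₁ = 79.63 km/s
(b) ΔV₂ = 43.55 km/s
(c) ΔV_total = 123.2 km/s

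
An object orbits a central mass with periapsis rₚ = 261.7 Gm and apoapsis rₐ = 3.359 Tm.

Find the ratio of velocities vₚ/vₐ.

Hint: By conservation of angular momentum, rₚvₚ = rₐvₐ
rₚ = 261.7 Gm = 2.617 × 10^11 m
rₐ = 3.359 Tm = 3.359 × 10^12 m
rₚvₚ = rₐvₐ  ⇒  vₚ/vₐ = rₐ/rₚ
vₚ/vₐ = (3.359 × 10^12) / (2.617 × 10^11) = 12.8353

Final answer: vₚ/vₐ = 12.84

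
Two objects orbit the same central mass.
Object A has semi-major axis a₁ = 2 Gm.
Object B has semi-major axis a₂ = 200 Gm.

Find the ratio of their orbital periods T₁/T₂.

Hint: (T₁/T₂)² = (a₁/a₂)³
a₁ = 2 Gm = 2 × 10^9 m
a₂ = 200 Gm = 2 × 10^11 m
a₁/a₂ = 0.01
T₁/T₂ = (a₁/a₂)^(3/2) = (0.01)^1.5 = 0.001

Final answer: T₁/T₂ = 0.001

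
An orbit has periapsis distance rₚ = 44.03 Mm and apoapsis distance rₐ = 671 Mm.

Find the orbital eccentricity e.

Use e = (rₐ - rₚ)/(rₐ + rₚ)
rₚ = 44.03 Mm = 4.403 × 10^7 m
rₐ = 671 Mm = 6.71 × 10^8 m
rₐ − rₚ = 6.2697 × 10^8 m
rₐ + rₚ = 7.1503 × 10^8 m
e = (rₐ − rₚ)/(rₐ + rₚ) = 0.876844

Final answer: e = 0.8768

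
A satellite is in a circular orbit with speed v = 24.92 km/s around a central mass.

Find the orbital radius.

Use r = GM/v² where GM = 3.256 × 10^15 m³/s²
v = 24.92 km/s = 24920 m/s
GM = 3.256 × 10^15 m³/s²
v² = 6.21006 × 10^8 m²/s²
r = GM/v² = (3.256 × 10^15) / (6.21006 × 10^8) = 5.2431 × 10^6 m ≈ 5.243 Mm

Final answer: 5.243 Mm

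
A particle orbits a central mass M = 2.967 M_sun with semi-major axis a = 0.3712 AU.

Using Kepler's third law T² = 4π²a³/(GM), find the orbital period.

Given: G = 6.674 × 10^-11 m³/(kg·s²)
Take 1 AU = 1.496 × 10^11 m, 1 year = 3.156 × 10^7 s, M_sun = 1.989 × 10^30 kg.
M = 2.967 M_sun = 5.90136 × 10^30 kg
GM = G × M = 6.674 × 10^-11 × 5.90136 × 10^30 = 3.93857 × 10^20 m³/s²
a = 0.3712 AU = 5.55315 × 10^10 m
a³ = 1.71245 × 10^32 m³
T = 2π √(a³/GM) = 2π √((1.71245 × 10^32) / (3.93857 × 10^20)) = 2π × 659387 s
T = 4.14305 × 10^6 s ≈ 0.1313 years

Final answer: 0.1313 years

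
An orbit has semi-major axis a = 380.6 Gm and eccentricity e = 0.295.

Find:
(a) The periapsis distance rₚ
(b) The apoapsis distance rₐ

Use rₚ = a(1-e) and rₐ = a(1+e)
a = 380.6 Gm = 3.806 × 10^11 m
e = 0.295:  1 − e = 0.705,  1 + e = 1.295
(a) rₚ = a(1 − e) = 3.806 × 10^11 m × 0.705 = 2.68323 × 10^11 m ≈ 268.3 Gm
(b) rₐ = a(1 + e) = 3.806 × 10^11 m × 1.295 = 4.92877 × 10^11 m ≈ 492.9 Gm

Final answer:
(a) rₚ = 268.3 Gm
(b) rₐ = 492.9 Gm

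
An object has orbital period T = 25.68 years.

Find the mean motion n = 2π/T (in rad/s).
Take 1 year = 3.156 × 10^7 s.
T = 25.68 years = 8.10461 × 10^8 s
n = 2π / (8.10461 × 10^8 s) = 7.75261 × 10^-9 rad/s ≈ 7.753 × 10^-9 rad/s

Final answer: n = 7.753 × 10^-9 rad/s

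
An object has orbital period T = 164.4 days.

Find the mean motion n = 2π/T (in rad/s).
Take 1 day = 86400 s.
T = 164.4 days = 1.42042 × 10^7 s
n = 2π / (1.42042 × 10^7 s) = 4.42348 × 10^-7 rad/s ≈ 4.423 × 10^-7 rad/s

Final answer: n = 4.423 × 10^-7 rad/s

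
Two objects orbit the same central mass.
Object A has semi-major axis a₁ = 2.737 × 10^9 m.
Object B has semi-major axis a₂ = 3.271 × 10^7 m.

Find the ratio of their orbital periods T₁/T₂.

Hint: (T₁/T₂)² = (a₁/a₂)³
a₁ = 2.737 × 10^9 m
a₂ = 3.271 × 10^7 m
a₁/a₂ = 83.6747
T₁/T₂ = (a₁/a₂)^(3/2) = (83.6747)^1.5 = 765.405

Final answer: T₁/T₂ = 765.4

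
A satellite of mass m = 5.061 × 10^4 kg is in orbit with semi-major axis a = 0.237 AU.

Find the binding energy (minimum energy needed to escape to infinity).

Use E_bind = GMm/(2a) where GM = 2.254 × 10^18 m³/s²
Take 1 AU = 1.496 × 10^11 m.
a = 0.237 AU = 3.54552 × 10^10 m
GM = 2.254 × 10^18 m³/s²
m = 5.061 × 10^4 kg
GMm = 2.254 × 10^18 × 50610 = 1.14075 × 10^23 m³·kg/s²
2a = 7.09104 × 10^10 m
E_bind = GMm/(2a) = 1.60872 × 10^12 J ≈ 1.609 TJ

Final answer: 1.609 TJ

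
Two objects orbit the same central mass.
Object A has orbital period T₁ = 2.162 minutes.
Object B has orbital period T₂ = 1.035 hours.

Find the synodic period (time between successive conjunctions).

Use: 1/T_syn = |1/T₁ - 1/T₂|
T₁ = 2.162 minutes = 129.72 s
T₂ = 1.035 hours = 3726 s
1/T₁ = 0.00770891 s⁻¹
1/T₂ = 0.000268384 s⁻¹
|1/T₁ − 1/T₂| = 0.00744053 s⁻¹
T_syn = 1 / |1/T₁ − 1/T₂| = 134.399 s ≈ 2.24 minutes

Final answer: T_syn = 2.24 minutes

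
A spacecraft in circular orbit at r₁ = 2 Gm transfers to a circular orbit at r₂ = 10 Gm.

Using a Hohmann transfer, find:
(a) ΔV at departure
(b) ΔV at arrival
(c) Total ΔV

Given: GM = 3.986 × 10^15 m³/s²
r₁ = 2 Gm = 2 × 10^9 m
r₂ = 10 Gm = 1 × 10^10 m
GM = 3.986 × 10^15 m³/s²
Transfer ellipse: a_t = (r₁ + r₂)/2 = 6 × 10^9 m
Circular speed at r₁: v₁ = √(GM/r₁) = 1411.74 m/s
Transfer speed at r₁ (periapsis): v₁ₜ = √(GM(2/r₁ − 1/a_t)) = 1822.54 m/s
(a) ΔV₁ = v₁ₜ − v₁ = 410.807 m/s ≈ 410.8 m/s
Circular speed at r₂: v₂ = √(GM/r₂) = 631.348 m/s
Transfer speed at r₂ (apoapsis): v₂ₜ = √(GM(2/r₂ − 1/a_t)) = 364.509 m/s
(b) ΔV₂ = v₂ − v₂ₜ = 266.839 m/s ≈ 266.8 m/s
(c) ΔV_total = ΔV₁ + ΔV₂ = 677.646 m/s ≈ 677.6 m/s

Final answer:
(a) ΔV₁ = 410.8 m/s
(b) ΔV₂ = 266.8 m/s
(c) ΔV_total = 677.6 m/s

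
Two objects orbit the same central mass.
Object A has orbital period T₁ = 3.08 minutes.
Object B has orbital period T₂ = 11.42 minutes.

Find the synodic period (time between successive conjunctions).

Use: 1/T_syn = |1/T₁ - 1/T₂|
T₁ = 3.08 minutes = 184.8 s
T₂ = 11.42 minutes = 685.2 s
1/T₁ = 0.00541126 s⁻¹
1/T₂ = 0.00145943 s⁻¹
|1/T₁ − 1/T₂| = 0.00395183 s⁻¹
T_syn = 1 / |1/T₁ − 1/T₂| = 253.047 s ≈ 4.217 minutes

Final answer: T_syn = 4.217 minutes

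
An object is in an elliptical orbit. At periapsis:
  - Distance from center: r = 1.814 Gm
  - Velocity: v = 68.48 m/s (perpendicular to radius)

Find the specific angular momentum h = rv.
r = 1.814 Gm = 1.814 × 10^9 m
v = 68.48 m/s
h = rv = 1.814 × 10^9 × 68.48 = 1.24223 × 10^11 m²/s ≈ 1.242 × 10^11 m²/s

Final answer: h = 1.242 × 10^11 m²/s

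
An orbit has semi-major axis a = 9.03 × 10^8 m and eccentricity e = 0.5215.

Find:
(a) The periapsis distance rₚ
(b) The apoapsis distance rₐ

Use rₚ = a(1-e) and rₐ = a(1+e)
a = 9.03 × 10^8 m
e = 0.5215:  1 − e = 0.4785,  1 + e = 1.5215
(a) rₚ = a(1 − e) = 9.03 × 10^8 m × 0.4785 = 4.32086 × 10^8 m ≈ 4.321 × 10^8 m
(b) rₐ = a(1 + e) = 9.03 × 10^8 m × 1.5215 = 1.37391 × 10^9 m ≈ 1.374 × 10^9 m

Final answer:
(a) rₚ = 4.321 × 10^8 m
(b) rₐ = 1.374 × 10^9 m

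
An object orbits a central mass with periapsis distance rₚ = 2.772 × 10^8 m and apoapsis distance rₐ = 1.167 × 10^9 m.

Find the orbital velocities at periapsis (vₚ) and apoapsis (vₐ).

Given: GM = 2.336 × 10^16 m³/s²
rₚ = 2.772 × 10^8 m
rₐ = 1.167 × 10^9 m
GM = 2.336 × 10^16 m³/s²
a = (rₚ + rₐ)/2 = 7.221 × 10^8 m
Vis-viva: v² = GM (2/r − 1/a)
vₚ² = 2.336 × 10^16 × (7.21501 × 10^-9 − 1.38485 × 10^-9) = 1.36192 × 10^8 m²/s²
vₚ = 11670.2 m/s ≈ 11.67 km/s
vₐ² = 2.336 × 10^16 × (1.7138 × 10^-9 − 1.38485 × 10^-9) = 7.68419 × 10^6 m²/s²
vₐ = 2772.04 m/s ≈ 2.772 km/s

Final answer: vₚ = 11.67 km/s, vₐ = 2.772 km/s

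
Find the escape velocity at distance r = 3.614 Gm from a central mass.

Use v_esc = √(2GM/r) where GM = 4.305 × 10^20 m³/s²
r = 3.614 Gm = 3.614 × 10^9 m
GM = 4.305 × 10^20 m³/s²
2GM/r = 2 × (4.305 × 10^20) / (3.614 × 10^9) = 2.3824 × 10^11 m²/s²
v_esc = √(2GM/r) = 488099 m/s ≈ 488.1 km/s

Final answer: 488.1 km/s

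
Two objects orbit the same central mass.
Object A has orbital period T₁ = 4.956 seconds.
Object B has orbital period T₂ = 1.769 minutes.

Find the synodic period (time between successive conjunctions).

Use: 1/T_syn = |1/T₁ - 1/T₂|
T₁ = 4.956 seconds
T₂ = 1.769 minutes = 106.14 s
1/T₁ = 0.201776 s⁻¹
1/T₂ = 0.00942152 s⁻¹
|1/T₁ − 1/T₂| = 0.192354 s⁻¹
T_syn = 1 / |1/T₁ − 1/T₂| = 5.19875 s ≈ 5.199 seconds

Final answer: T_syn = 5.199 seconds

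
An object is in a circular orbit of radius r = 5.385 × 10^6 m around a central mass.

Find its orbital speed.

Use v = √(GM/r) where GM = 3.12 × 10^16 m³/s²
r = 5.385 × 10^6 m
GM = 3.12 × 10^16 m³/s²
GM/r = (3.12 × 10^16) / (5.385 × 10^6) = 5.79387 × 10^9 m²/s²
v = √(GM/r) = 76117.5 m/s ≈ 76.12 km/s

Final answer: 76.12 km/s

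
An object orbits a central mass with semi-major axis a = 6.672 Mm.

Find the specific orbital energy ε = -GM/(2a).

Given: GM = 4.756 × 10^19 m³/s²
a = 6.672 Mm = 6.672 × 10^6 m
GM = 4.756 × 10^19 m³/s²
2a = 1.3344 × 10^7 m
ε = −GM/(2a) = -3.56415 × 10^12 J/kg ≈ -3564 GJ/kg

Final answer: -3564 GJ/kg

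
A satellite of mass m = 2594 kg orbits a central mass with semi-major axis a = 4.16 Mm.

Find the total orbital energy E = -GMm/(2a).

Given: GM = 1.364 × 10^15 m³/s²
a = 4.16 Mm = 4.16 × 10^6 m
GM = 1.364 × 10^15 m³/s²
2a = 8.32 × 10^6 m
GMm = 1.364 × 10^15 × 2594 = 3.53822 × 10^18 m³·kg/s²
E = −GMm/(2a) = -4.25266 × 10^11 J ≈ -425.3 GJ

Final answer: -425.3 GJ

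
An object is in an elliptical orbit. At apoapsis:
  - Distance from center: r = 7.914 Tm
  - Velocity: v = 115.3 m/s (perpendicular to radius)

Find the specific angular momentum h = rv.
r = 7.914 Tm = 7.914 × 10^12 m
v = 115.3 m/s
h = rv = 7.914 × 10^12 × 115.3 = 9.12484 × 10^14 m²/s ≈ 9.125 × 10^14 m²/s

Final answer: h = 9.125 × 10^14 m²/s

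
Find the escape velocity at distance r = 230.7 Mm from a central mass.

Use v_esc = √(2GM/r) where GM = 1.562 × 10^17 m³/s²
r = 230.7 Mm = 2.307 × 10^8 m
GM = 1.562 × 10^17 m³/s²
2GM/r = 2 × (1.562 × 10^17) / (2.307 × 10^8) = 1.35414 × 10^9 m²/s²
v_esc = √(2GM/r) = 36798.6 m/s ≈ 36.8 km/s

Final answer: 36.8 km/s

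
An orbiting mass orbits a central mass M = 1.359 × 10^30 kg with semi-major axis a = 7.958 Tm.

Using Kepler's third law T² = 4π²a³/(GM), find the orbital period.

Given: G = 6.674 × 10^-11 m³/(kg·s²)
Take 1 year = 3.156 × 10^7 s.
M = 1.359 × 10^30 kg
GM = G × M = 6.674 × 10^-11 × 1.359 × 10^30 = 9.06997 × 10^19 m³/s²
a = 7.958 Tm = 7.958 × 10^12 m
a³ = 5.03978 × 10^38 m³
T = 2π √(a³/GM) = 2π √((5.03978 × 10^38) / (9.06997 × 10^19)) = 2π × 2.35724 × 10^9 s
T = 1.4811 × 10^10 s ≈ 469.3 years

Final answer: 469.3 years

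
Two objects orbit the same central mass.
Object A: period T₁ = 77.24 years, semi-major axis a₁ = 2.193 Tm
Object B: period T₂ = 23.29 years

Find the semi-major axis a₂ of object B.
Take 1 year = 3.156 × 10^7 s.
T₁ = 77.24 years = 2.43769 × 10^9 s
T₂ = 23.29 years = 7.35032 × 10^8 s
a₁ = 2.193 Tm = 2.193 × 10^12 m
Kepler's third law: (T₂/T₁)² = (a₂/a₁)³  ⇒  a₂ = a₁ (T₂/T₁)^(2/3)
T₂/T₁ = 0.301528
(T₂/T₁)^(2/3) = 0.449661
a₂ = 2.193 × 10^12 m × 0.449661 = 9.86106 × 10^11 m ≈ 986.1 Gm

Final answer: a₂ = 986.1 Gm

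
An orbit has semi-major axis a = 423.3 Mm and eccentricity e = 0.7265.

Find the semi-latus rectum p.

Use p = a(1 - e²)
a = 423.3 Mm = 4.233 × 10^8 m
e = 0.7265,  e² = 0.527802,  1 − e² = 0.472198
p = a(1 − e²) = 4.233 × 10^8 m × 0.472198 = 1.99881 × 10^8 m ≈ 199.9 Mm

Final answer: p = 199.9 Mm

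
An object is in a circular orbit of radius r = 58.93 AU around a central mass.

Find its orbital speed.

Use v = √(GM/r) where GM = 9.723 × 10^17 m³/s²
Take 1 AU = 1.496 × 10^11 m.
r = 58.93 AU = 8.81593 × 10^12 m
GM = 9.723 × 10^17 m³/s²
GM/r = (9.723 × 10^17) / (8.81593 × 10^12) = 110289 m²/s²
v = √(GM/r) = 332.098 m/s ≈ 332.1 m/s

Final answer: 332.1 m/s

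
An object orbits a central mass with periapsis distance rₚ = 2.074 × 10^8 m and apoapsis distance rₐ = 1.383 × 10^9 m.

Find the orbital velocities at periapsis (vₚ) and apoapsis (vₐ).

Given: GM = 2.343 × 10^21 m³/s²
rₚ = 2.074 × 10^8 m
rₐ = 1.383 × 10^9 m
GM = 2.343 × 10^21 m³/s²
a = (rₚ + rₐ)/2 = 7.952 × 10^8 m
Vis-viva: v² = GM (2/r − 1/a)
vₚ² = 2.343 × 10^21 × (9.6432 × 10^-9 − 1.25755 × 10^-9) = 1.96476 × 10^13 m²/s²
vₚ = 4.43256 × 10^6 m/s ≈ 4433 km/s
vₐ² = 2.343 × 10^21 × (1.44613 × 10^-9 − 1.25755 × 10^-9) = 4.41858 × 10^11 m²/s²
vₐ = 664724 m/s ≈ 664.7 km/s

Final answer: vₚ = 4433 km/s, vₐ = 664.7 km/s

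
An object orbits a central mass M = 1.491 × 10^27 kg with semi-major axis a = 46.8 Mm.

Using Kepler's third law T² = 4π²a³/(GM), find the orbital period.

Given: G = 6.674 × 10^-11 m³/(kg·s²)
M = 1.491 × 10^27 kg
GM = G × M = 6.674 × 10^-11 × 1.491 × 10^27 = 9.95093 × 10^16 m³/s²
a = 46.8 Mm = 4.68 × 10^7 m
a³ = 1.02503 × 10^23 m³
T = 2π √(a³/GM) = 2π √((1.02503 × 10^23) / (9.95093 × 10^16)) = 2π × 1014.93 s
T = 6377 s ≈ 1.771 hours

Final answer: 1.771 hours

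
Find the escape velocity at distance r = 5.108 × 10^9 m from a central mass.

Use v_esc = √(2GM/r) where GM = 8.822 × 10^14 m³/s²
r = 5.108 × 10^9 m
GM = 8.822 × 10^14 m³/s²
2GM/r = 2 × (8.822 × 10^14) / (5.108 × 10^9) = 345419 m²/s²
v_esc = √(2GM/r) = 587.724 m/s ≈ 587.7 m/s

Final answer: 587.7 m/s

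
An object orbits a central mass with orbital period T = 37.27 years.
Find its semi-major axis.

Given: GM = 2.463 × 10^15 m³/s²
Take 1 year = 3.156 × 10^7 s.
T = 37.27 years = 1.17624 × 10^9 s
GM = 2.463 × 10^15 m³/s²
Kepler's third law: a³ = GM T² / (4π²)
T² = 1.38354 × 10^18 s²
a³ = (2.463 × 10^15) × (1.38354 × 10^18) / (4π²) = 8.63172 × 10^31 m³
a = (a³)^(1/3) = 4.41943 × 10^10 m ≈ 44.19 Gm

Final answer: 44.19 Gm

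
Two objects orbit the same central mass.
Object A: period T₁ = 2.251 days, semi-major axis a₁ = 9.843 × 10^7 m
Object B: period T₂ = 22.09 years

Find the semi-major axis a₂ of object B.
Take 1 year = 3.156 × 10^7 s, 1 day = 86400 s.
T₁ = 2.251 days = 194486 s
T₂ = 22.09 years = 6.9716 × 10^8 s
a₁ = 9.843 × 10^7 m
Kepler's third law: (T₂/T₁)² = (a₂/a₁)³  ⇒  a₂ = a₁ (T₂/T₁)^(2/3)
T₂/T₁ = 3584.62
(T₂/T₁)^(2/3) = 234.223
a₂ = 9.843 × 10^7 m × 234.223 = 2.30545 × 10^10 m ≈ 2.305 × 10^10 m

Final answer: a₂ = 2.305 × 10^10 m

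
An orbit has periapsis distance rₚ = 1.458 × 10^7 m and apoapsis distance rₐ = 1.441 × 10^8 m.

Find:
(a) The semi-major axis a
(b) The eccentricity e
rₚ = 1.458 × 10^7 m
rₐ = 1.441 × 10^8 m
(a) a = (rₚ + rₐ)/2 = 7.934 × 10^7 m ≈ 7.934 × 10^7 m
(b) e = (rₐ − rₚ)/(rₐ + rₚ) = (1.2952 × 10^8) / (1.5868 × 10^8) = 0.816234

Final answer:
(a) a = 7.934 × 10^7 m
(b) e = 0.8162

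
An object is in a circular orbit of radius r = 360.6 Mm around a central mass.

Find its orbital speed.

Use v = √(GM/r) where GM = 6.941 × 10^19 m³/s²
r = 360.6 Mm = 3.606 × 10^8 m
GM = 6.941 × 10^19 m³/s²
GM/r = (6.941 × 10^19) / (3.606 × 10^8) = 1.92485 × 10^11 m²/s²
v = √(GM/r) = 438731 m/s ≈ 438.7 km/s

Final answer: 438.7 km/s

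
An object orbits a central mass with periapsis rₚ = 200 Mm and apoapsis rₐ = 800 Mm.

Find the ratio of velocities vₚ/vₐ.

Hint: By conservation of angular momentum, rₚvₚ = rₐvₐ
rₚ = 200 Mm = 2 × 10^8 m
rₐ = 800 Mm = 8 × 10^8 m
rₚvₚ = rₐvₐ  ⇒  vₚ/vₐ = rₐ/rₚ
vₚ/vₐ = (8 × 10^8) / (2 × 10^8) = 4

Final answer: vₚ/vₐ = 4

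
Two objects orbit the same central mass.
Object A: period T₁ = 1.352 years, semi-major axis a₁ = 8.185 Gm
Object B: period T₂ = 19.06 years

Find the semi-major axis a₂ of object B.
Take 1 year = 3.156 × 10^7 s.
T₁ = 1.352 years = 4.26691 × 10^7 s
T₂ = 19.06 years = 6.01534 × 10^8 s
a₁ = 8.185 Gm = 8.185 × 10^9 m
Kepler's third law: (T₂/T₁)² = (a₂/a₁)³  ⇒  a₂ = a₁ (T₂/T₁)^(2/3)
T₂/T₁ = 14.0976
(T₂/T₁)^(2/3) = 5.83576
a₂ = 8.185 × 10^9 m × 5.83576 = 4.77657 × 10^10 m ≈ 47.77 Gm

Final answer: a₂ = 47.77 Gm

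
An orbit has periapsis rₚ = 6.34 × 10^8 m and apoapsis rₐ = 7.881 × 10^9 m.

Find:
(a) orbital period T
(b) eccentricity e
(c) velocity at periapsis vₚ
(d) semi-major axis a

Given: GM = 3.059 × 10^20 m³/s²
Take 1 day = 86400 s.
rₚ = 6.34 × 10^8 m
rₐ = 7.881 × 10^9 m
GM = 3.059 × 10^20 m³/s²
a = (rₚ + rₐ)/2 = 4.2575 × 10^9 m
e = (rₐ − rₚ)/(rₐ + rₚ) = (7.247 × 10^9) / (8.515 × 10^9) = 0.851086
(a) a³ = 7.71727 × 10^28 m³;  T = 2π √(a³/GM) = 2π × 15883.4 s = 99798.1 s ≈ 1.155 days
(b) e = 0.851086 ≈ 0.8511
(c) vₚ² = GM (2/rₚ − 1/a) = 3.059 × 10^20 × (3.15457 × 10^-9 − 2.3488 × 10^-10) = 8.93135 × 10^11 m²/s²;  vₚ = 945058 m/s ≈ 945.1 km/s
(d) a = 4.2575 × 10^9 m ≈ 4.258 × 10^9 m

Final answer:
(a) orbital period T = 1.155 days
(b) eccentricity e = 0.8511
(c) velocity at periapsis vₚ = 945.1 km/s
(d) semi-major axis a = 4.258 × 10^9 m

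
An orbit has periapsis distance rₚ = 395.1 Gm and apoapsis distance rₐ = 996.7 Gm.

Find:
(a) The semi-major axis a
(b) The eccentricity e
rₚ = 395.1 Gm = 3.951 × 10^11 m
rₐ = 996.7 Gm = 9.967 × 10^11 m
(a) a = (rₚ + rₐ)/2 = 6.959 × 10^11 m ≈ 695.9 Gm
(b) e = (rₐ − rₚ)/(rₐ + rₚ) = (6.016 × 10^11) / (1.3918 × 10^12) = 0.432246

Final answer:
(a) a = 695.9 Gm
(b) e = 0.4322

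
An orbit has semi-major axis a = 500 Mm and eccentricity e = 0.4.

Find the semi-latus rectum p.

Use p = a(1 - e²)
a = 500 Mm = 5 × 10^8 m
e = 0.4,  e² = 0.16,  1 − e² = 0.84
p = a(1 − e²) = 5 × 10^8 m × 0.84 = 4.2 × 10^8 m ≈ 420 Mm

Final answer: p = 420 Mm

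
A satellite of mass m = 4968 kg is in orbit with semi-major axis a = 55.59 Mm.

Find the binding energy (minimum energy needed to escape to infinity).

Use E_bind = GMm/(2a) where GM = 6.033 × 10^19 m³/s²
a = 55.59 Mm = 5.559 × 10^7 m
GM = 6.033 × 10^19 m³/s²
m = 4968 kg
GMm = 6.033 × 10^19 × 4968 = 2.99719 × 10^23 m³·kg/s²
2a = 1.1118 × 10^8 m
E_bind = GMm/(2a) = 2.6958 × 10^15 J ≈ 2.696 PJ

Final answer: 2.696 PJ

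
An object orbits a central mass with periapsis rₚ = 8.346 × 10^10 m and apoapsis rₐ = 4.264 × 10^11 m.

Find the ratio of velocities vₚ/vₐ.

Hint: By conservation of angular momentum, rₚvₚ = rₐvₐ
rₚ = 8.346 × 10^10 m
rₐ = 4.264 × 10^11 m
rₚvₚ = rₐvₐ  ⇒  vₚ/vₐ = rₐ/rₚ
vₚ/vₐ = (4.264 × 10^11) / (8.346 × 10^10) = 5.10903

Final answer: vₚ/vₐ = 5.109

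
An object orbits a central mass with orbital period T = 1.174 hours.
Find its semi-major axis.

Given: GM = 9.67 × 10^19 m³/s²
T = 1.174 hours = 4226.4 s
GM = 9.67 × 10^19 m³/s²
Kepler's third law: a³ = GM T² / (4π²)
T² = 1.78625 × 10^7 s²
a³ = (9.67 × 10^19) × (1.78625 × 10^7) / (4π²) = 4.3753 × 10^25 m³
a = (a³)^(1/3) = 3.52373 × 10^8 m ≈ 352.4 Mm

Final answer: 352.4 Mm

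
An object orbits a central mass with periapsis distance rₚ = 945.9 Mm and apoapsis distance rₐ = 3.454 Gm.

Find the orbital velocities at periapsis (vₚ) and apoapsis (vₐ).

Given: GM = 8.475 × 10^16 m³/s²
rₚ = 945.9 Mm = 9.459 × 10^8 m
rₐ = 3.454 Gm = 3.454 × 10^9 m
GM = 8.475 × 10^16 m³/s²
a = (rₚ + rₐ)/2 = 2.19995 × 10^9 m
Vis-viva: v² = GM (2/r − 1/a)
vₚ² = 8.475 × 10^16 × (2.11439 × 10^-9 − 4.54556 × 10^-10) = 1.40671 × 10^8 m²/s²
vₚ = 11860.5 m/s ≈ 11.86 km/s
vₐ² = 8.475 × 10^16 × (5.79039 × 10^-10 − 4.54556 × 10^-10) = 1.05499 × 10^7 m²/s²
vₐ = 3248.07 m/s ≈ 3.248 km/s

Final answer: vₚ = 11.86 km/s, vₐ = 3.248 km/s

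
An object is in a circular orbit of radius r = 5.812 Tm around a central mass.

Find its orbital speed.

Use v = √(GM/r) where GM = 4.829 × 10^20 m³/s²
r = 5.812 Tm = 5.812 × 10^12 m
GM = 4.829 × 10^20 m³/s²
GM/r = (4.829 × 10^20) / (5.812 × 10^12) = 8.30867 × 10^7 m²/s²
v = √(GM/r) = 9115.19 m/s ≈ 9.115 km/s

Final answer: 9.115 km/s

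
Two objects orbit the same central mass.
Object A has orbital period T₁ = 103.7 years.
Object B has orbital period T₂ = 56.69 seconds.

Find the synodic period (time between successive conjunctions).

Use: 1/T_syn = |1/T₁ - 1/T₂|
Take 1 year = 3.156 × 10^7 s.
T₁ = 103.7 years = 3.27277 × 10^9 s
T₂ = 56.69 seconds
1/T₁ = 3.05551 × 10^-10 s⁻¹
1/T₂ = 0.0176398 s⁻¹
|1/T₁ − 1/T₂| = 0.0176398 s⁻¹
T_syn = 1 / |1/T₁ − 1/T₂| = 56.69 s ≈ 56.69 seconds

Final answer: T_syn = 56.69 seconds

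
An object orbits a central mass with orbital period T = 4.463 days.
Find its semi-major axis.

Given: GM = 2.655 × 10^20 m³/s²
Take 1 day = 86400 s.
T = 4.463 days = 385603 s
GM = 2.655 × 10^20 m³/s²
Kepler's third law: a³ = GM T² / (4π²)
T² = 1.4869 × 10^11 s²
a³ = (2.655 × 10^20) × (1.4869 × 10^11) / (4π²) = 9.99968 × 10^29 m³
a = (a³)^(1/3) = 9.99989 × 10^9 m ≈ 10 Gm

Final answer: 10 Gm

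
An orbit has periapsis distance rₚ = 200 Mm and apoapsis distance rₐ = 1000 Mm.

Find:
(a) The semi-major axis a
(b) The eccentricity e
rₚ = 200 Mm = 2 × 10^8 m
rₐ = 1000 Mm = 1 × 10^9 m
(a) a = (rₚ + rₐ)/2 = 6 × 10^8 m ≈ 600 Mm
(b) e = (rₐ − rₚ)/(rₐ + rₚ) = (8 × 10^8) / (1.2 × 10^9) = 0.666667

Final answer:
(a) a = 600 Mm
(b) e = 0.6667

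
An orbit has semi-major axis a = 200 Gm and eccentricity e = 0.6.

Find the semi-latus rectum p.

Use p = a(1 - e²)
a = 200 Gm = 2 × 10^11 m
e = 0.6,  e² = 0.36,  1 − e² = 0.64
p = a(1 − e²) = 2 × 10^11 m × 0.64 = 1.28 × 10^11 m ≈ 128 Gm

Final answer: p = 128 Gm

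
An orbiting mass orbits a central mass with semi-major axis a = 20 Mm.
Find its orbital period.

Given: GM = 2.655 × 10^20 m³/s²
a = 20 Mm = 2 × 10^7 m
GM = 2.655 × 10^20 m³/s²
a³ = 8 × 10^21 m³
T = 2π √(a³/GM) = 2π √((8 × 10^21) / (2.655 × 10^20)) = 2π × 5.48925 s
T = 34.49 s ≈ 34.49 seconds

Final answer: 34.49 seconds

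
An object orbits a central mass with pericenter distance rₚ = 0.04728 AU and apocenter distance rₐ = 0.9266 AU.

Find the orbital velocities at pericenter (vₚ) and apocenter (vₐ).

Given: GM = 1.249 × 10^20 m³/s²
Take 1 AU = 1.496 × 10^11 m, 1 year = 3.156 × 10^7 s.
rₚ = 0.04728 AU = 7.07309 × 10^9 m
rₐ = 0.9266 AU = 1.38619 × 10^11 m
GM = 1.249 × 10^20 m³/s²
a = (rₚ + rₐ)/2 = 7.28462 × 10^10 m
Vis-viva: v² = GM (2/r − 1/a)
vₚ² = 1.249 × 10^20 × (2.82762 × 10^-10 − 1.37275 × 10^-11) = 3.36024 × 10^10 m²/s²
vₚ = 183310 m/s ≈ 38.67 AU/year
vₐ² = 1.249 × 10^20 × (1.4428 × 10^-11 − 1.37275 × 10^-11) = 8.74864 × 10^7 m²/s²
vₐ = 9353.42 m/s ≈ 1.973 AU/year

Final answer: vₚ = 38.67 AU/year, vₐ = 1.973 AU/year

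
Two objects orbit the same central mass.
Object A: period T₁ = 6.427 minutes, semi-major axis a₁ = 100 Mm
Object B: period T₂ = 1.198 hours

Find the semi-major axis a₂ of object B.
T₁ = 6.427 minutes = 385.62 s
T₂ = 1.198 hours = 4312.8 s
a₁ = 100 Mm = 1 × 10^8 m
Kepler's third law: (T₂/T₁)² = (a₂/a₁)³  ⇒  a₂ = a₁ (T₂/T₁)^(2/3)
T₂/T₁ = 11.1841
(T₂/T₁)^(2/3) = 5.00111
a₂ = 1 × 10^8 m × 5.00111 = 5.00111 × 10^8 m ≈ 500.1 Mm

Final answer: a₂ = 500.1 Mm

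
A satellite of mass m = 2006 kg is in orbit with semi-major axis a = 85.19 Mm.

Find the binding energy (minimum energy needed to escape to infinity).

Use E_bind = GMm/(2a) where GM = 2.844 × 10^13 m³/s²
a = 85.19 Mm = 8.519 × 10^7 m
GM = 2.844 × 10^13 m³/s²
m = 2006 kg
GMm = 2.844 × 10^13 × 2006 = 5.70506 × 10^16 m³·kg/s²
2a = 1.7038 × 10^8 m
E_bind = GMm/(2a) = 3.34844 × 10^8 J ≈ 334.8 MJ

Final answer: 334.8 MJ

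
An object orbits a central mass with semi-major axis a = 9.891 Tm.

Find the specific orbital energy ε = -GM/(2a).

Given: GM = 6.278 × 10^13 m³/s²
a = 9.891 Tm = 9.891 × 10^12 m
GM = 6.278 × 10^13 m³/s²
2a = 1.9782 × 10^13 m
ε = −GM/(2a) = -3.17359 J/kg ≈ -3.174 J/kg

Final answer: -3.174 J/kg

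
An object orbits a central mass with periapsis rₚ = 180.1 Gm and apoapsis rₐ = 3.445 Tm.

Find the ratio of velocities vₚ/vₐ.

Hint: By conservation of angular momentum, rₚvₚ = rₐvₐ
rₚ = 180.1 Gm = 1.801 × 10^11 m
rₐ = 3.445 Tm = 3.445 × 10^12 m
rₚvₚ = rₐvₐ  ⇒  vₚ/vₐ = rₐ/rₚ
vₚ/vₐ = (3.445 × 10^12) / (1.801 × 10^11) = 19.1283

Final answer: vₚ/vₐ = 19.13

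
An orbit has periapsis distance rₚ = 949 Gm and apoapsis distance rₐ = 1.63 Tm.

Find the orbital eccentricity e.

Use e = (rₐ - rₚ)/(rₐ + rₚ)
rₚ = 949 Gm = 9.49 × 10^11 m
rₐ = 1.63 Tm = 1.63 × 10^12 m
rₐ − rₚ = 6.81 × 10^11 m
rₐ + rₚ = 2.579 × 10^12 m
e = (rₐ − rₚ)/(rₐ + rₚ) = 0.264056

Final answer: e = 0.2641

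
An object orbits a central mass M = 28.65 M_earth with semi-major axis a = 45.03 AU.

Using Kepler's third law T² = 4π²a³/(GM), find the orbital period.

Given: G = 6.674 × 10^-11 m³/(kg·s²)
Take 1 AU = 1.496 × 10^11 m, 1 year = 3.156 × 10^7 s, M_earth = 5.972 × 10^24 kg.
M = 28.65 M_earth = 1.71098 × 10^26 kg
GM = G × M = 6.674 × 10^-11 × 1.71098 × 10^26 = 1.14191 × 10^16 m³/s²
a = 45.03 AU = 6.73649 × 10^12 m
a³ = 3.05704 × 10^38 m³
T = 2π √(a³/GM) = 2π √((3.05704 × 10^38) / (1.14191 × 10^16)) = 2π × 1.63619 × 10^11 s
T = 1.02805 × 10^12 s ≈ 3.257 × 10^4 years

Final answer: 3.257 × 10^4 years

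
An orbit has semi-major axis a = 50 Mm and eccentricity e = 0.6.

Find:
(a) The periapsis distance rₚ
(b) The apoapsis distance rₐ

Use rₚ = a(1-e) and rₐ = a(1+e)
a = 50 Mm = 5 × 10^7 m
e = 0.6:  1 − e = 0.4,  1 + e = 1.6
(a) rₚ = a(1 − e) = 5 × 10^7 m × 0.4 = 2 × 10^7 m ≈ 20 Mm
(b) rₐ = a(1 + e) = 5 × 10^7 m × 1.6 = 8 × 10^7 m ≈ 80 Mm

Final answer:
(a) rₚ = 20 Mm
(b) rₐ = 80 Mm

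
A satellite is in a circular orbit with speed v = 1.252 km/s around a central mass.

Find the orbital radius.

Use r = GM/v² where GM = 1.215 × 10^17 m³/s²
v = 1.252 km/s = 1252 m/s
GM = 1.215 × 10^17 m³/s²
v² = 1.5675 × 10^6 m²/s²
r = GM/v² = (1.215 × 10^17) / (1.5675 × 10^6) = 7.75118 × 10^10 m ≈ 77.51 Gm

Final answer: 77.51 Gm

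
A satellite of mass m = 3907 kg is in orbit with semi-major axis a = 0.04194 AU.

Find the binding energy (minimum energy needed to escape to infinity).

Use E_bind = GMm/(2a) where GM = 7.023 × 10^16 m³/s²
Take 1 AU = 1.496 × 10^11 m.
a = 0.04194 AU = 6.27422 × 10^9 m
GM = 7.023 × 10^16 m³/s²
m = 3907 kg
GMm = 7.023 × 10^16 × 3907 = 2.74389 × 10^20 m³·kg/s²
2a = 1.25484 × 10^10 m
E_bind = GMm/(2a) = 2.18663 × 10^10 J ≈ 21.87 GJ

Final answer: 21.87 GJ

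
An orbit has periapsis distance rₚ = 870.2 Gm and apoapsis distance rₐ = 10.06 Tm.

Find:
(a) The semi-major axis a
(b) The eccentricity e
rₚ = 870.2 Gm = 8.702 × 10^11 m
rₐ = 10.06 Tm = 1.006 × 10^13 m
(a) a = (rₚ + rₐ)/2 = 5.4651 × 10^12 m ≈ 5.465 Tm
(b) e = (rₐ − rₚ)/(rₐ + rₚ) = (9.1898 × 10^12) / (1.09302 × 10^13) = 0.840771

Final answer:
(a) a = 5.465 Tm
(b) e = 0.8408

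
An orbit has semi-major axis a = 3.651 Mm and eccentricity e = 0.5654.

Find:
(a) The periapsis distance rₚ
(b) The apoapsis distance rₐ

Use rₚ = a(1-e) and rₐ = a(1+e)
a = 3.651 Mm = 3.651 × 10^6 m
e = 0.5654:  1 − e = 0.4346,  1 + e = 1.5654
(a) rₚ = a(1 − e) = 3.651 × 10^6 m × 0.4346 = 1.58672 × 10^6 m ≈ 1.587 Mm
(b) rₐ = a(1 + e) = 3.651 × 10^6 m × 1.5654 = 5.71528 × 10^6 m ≈ 5.715 Mm

Final answer:
(a) rₚ = 1.587 Mm
(b) rₐ = 5.715 Mm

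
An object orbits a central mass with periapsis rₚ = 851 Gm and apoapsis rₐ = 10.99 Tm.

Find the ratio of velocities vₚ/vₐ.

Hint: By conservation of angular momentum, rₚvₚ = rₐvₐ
rₚ = 851 Gm = 8.51 × 10^11 m
rₐ = 10.99 Tm = 1.099 × 10^13 m
rₚvₚ = rₐvₐ  ⇒  vₚ/vₐ = rₐ/rₚ
vₚ/vₐ = (1.099 × 10^13) / (8.51 × 10^11) = 12.9142

Final answer: vₚ/vₐ = 12.91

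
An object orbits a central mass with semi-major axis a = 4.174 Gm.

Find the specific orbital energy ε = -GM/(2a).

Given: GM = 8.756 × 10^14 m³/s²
a = 4.174 Gm = 4.174 × 10^9 m
GM = 8.756 × 10^14 m³/s²
2a = 8.348 × 10^9 m
ε = −GM/(2a) = -104887 J/kg ≈ -104.9 kJ/kg

Final answer: -104.9 kJ/kg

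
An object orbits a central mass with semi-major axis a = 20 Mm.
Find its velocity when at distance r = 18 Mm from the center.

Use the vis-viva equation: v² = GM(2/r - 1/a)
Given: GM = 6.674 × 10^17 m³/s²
a = 20 Mm = 2 × 10^7 m
r = 18 Mm = 1.8 × 10^7 m
GM = 6.674 × 10^17 m³/s²
2/r − 1/a = 1.11111 × 10^-7 − 5 × 10^-8 = 6.11111 × 10^-8 m⁻¹
v² = GM (2/r − 1/a) = 4.07856 × 10^10 m²/s²
v = 201954 m/s ≈ 202 km/s

Final answer: 202 km/s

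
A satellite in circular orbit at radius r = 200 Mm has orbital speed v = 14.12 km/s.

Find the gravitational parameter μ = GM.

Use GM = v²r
r = 200 Mm = 2 × 10^8 m
v = 14.12 km/s = 14120 m/s
v² = 1.99374 × 10^8 m²/s²
GM = v²r = 1.99374 × 10^8 × 2 × 10^8 = 3.98749 × 10^16 m³/s²
GM ≈ 3.987 × 10^16 m³/s²

Final answer: GM = 3.987 × 10^16 m³/s²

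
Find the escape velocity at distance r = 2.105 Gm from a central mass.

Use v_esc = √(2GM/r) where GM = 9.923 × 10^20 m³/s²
r = 2.105 Gm = 2.105 × 10^9 m
GM = 9.923 × 10^20 m³/s²
2GM/r = 2 × (9.923 × 10^20) / (2.105 × 10^9) = 9.42803 × 10^11 m²/s²
v_esc = √(2GM/r) = 970980 m/s ≈ 971 km/s

Final answer: 971 km/s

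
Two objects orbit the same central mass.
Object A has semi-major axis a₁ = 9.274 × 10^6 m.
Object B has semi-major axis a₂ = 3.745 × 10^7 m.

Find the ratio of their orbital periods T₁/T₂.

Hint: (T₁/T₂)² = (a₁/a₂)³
a₁ = 9.274 × 10^6 m
a₂ = 3.745 × 10^7 m
a₁/a₂ = 0.247637
T₁/T₂ = (a₁/a₂)^(3/2) = (0.247637)^1.5 = 0.123232

Final answer: T₁/T₂ = 0.1232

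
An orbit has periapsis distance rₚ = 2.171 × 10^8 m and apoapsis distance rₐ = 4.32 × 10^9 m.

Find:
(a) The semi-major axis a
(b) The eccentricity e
rₚ = 2.171 × 10^8 m
rₐ = 4.32 × 10^9 m
(a) a = (rₚ + rₐ)/2 = 2.26855 × 10^9 m ≈ 2.269 × 10^9 m
(b) e = (rₐ − rₚ)/(rₐ + rₚ) = (4.1029 × 10^9) / (4.5371 × 10^9) = 0.9043

Final answer:
(a) a = 2.269 × 10^9 m
(b) e = 0.9043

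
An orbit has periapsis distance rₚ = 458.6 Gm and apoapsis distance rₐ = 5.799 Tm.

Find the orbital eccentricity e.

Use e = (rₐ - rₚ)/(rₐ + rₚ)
rₚ = 458.6 Gm = 4.586 × 10^11 m
rₐ = 5.799 Tm = 5.799 × 10^12 m
rₐ − rₚ = 5.3404 × 10^12 m
rₐ + rₚ = 6.2576 × 10^12 m
e = (rₐ − rₚ)/(rₐ + rₚ) = 0.853426

Final answer: e = 0.8534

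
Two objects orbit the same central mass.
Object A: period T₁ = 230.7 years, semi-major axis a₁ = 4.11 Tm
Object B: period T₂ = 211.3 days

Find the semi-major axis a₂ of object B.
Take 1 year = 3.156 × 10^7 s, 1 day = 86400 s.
T₁ = 230.7 years = 7.28089 × 10^9 s
T₂ = 211.3 days = 1.82563 × 10^7 s
a₁ = 4.11 Tm = 4.11 × 10^12 m
Kepler's third law: (T₂/T₁)² = (a₂/a₁)³  ⇒  a₂ = a₁ (T₂/T₁)^(2/3)
T₂/T₁ = 0.00250743
(T₂/T₁)^(2/3) = 0.0184566
a₂ = 4.11 × 10^12 m × 0.0184566 = 7.58568 × 10^10 m ≈ 75.86 Gm

Final answer: a₂ = 75.86 Gm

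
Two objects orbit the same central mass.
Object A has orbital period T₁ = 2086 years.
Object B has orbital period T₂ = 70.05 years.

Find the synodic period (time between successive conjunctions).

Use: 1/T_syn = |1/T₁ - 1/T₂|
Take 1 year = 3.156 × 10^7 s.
T₁ = 2086 years = 6.58342 × 10^10 s
T₂ = 70.05 years = 2.21078 × 10^9 s
1/T₁ = 1.51897 × 10^-11 s⁻¹
1/T₂ = 4.52329 × 10^-10 s⁻¹
|1/T₁ − 1/T₂| = 4.3714 × 10^-10 s⁻¹
T_syn = 1 / |1/T₁ − 1/T₂| = 2.2876 × 10^9 s ≈ 72.48 years

Final answer: T_syn = 72.48 years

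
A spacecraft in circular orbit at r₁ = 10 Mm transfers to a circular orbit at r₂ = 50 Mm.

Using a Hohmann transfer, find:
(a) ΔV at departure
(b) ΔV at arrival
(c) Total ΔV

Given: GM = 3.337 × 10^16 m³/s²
r₁ = 10 Mm = 1 × 10^7 m
r₂ = 50 Mm = 5 × 10^7 m
GM = 3.337 × 10^16 m³/s²
Transfer ellipse: a_t = (r₁ + r₂)/2 = 3 × 10^7 m
Circular speed at r₁: v₁ = √(GM/r₁) = 57766.8 m/s
Transfer speed at r₁ (periapsis): v₁ₜ = √(GM(2/r₁ − 1/a_t)) = 74576.6 m/s
(a) ΔV₁ = v₁ₜ − v₁ = 16809.8 m/s ≈ 16.81 km/s
Circular speed at r₂: v₂ = √(GM/r₂) = 25834.1 m/s
Transfer speed at r₂ (apoapsis): v₂ₜ = √(GM(2/r₂ − 1/a_t)) = 14915.3 m/s
(b) ΔV₂ = v₂ − v₂ₜ = 10918.8 m/s ≈ 10.92 km/s
(c) ΔV_total = ΔV₁ + ΔV₂ = 27728.6 m/s ≈ 27.73 km/s

Final answer:
(a) ΔV₁ = 16.81 km/s
(b) ΔV₂ = 10.92 km/s
(c) ΔV_total = 27.73 km/s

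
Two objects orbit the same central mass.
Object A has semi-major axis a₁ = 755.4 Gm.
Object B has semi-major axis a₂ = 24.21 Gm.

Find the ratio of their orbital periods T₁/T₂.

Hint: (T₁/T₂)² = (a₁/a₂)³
a₁ = 755.4 Gm = 7.554 × 10^11 m
a₂ = 24.21 Gm = 2.421 × 10^10 m
a₁/a₂ = 31.202
T₁/T₂ = (a₁/a₂)^(3/2) = (31.202)^1.5 = 174.29

Final answer: T₁/T₂ = 174.3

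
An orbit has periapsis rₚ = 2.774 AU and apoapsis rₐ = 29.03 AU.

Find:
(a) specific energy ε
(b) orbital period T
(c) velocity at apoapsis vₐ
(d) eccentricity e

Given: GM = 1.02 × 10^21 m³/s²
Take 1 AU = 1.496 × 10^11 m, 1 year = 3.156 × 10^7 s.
rₚ = 2.774 AU = 4.1499 × 10^11 m
rₐ = 29.03 AU = 4.34289 × 10^12 m
GM = 1.02 × 10^21 m³/s²
a = (rₚ + rₐ)/2 = 2.37894 × 10^12 m
e = (rₐ − rₚ)/(rₐ + rₚ) = (3.9279 × 10^12) / (4.75788 × 10^12) = 0.825557
(a) 2a = 4.75788 × 10^12 m;  ε = −GM/(2a) = -2.14381 × 10^8 J/kg ≈ -214.4 MJ/kg
(b) a³ = 1.34633 × 10^37 m³;  T = 2π √(a³/GM) = 2π × 1.14888 × 10^8 s = 7.21863 × 10^8 s ≈ 22.87 years
(c) vₐ² = GM (2/rₐ − 1/a) = 1.02 × 10^21 × (4.60523 × 10^-13 − 4.20355 × 10^-13) = 4.0971 × 10^7 m²/s²;  vₐ = 6400.86 m/s ≈ 1.35 AU/year
(d) e = 0.825557 ≈ 0.8256

Final answer:
(a) specific energy ε = -214.4 MJ/kg
(b) orbital period T = 22.87 years
(c) velocity at apoapsis vₐ = 1.35 AU/year
(d) eccentricity e = 0.8256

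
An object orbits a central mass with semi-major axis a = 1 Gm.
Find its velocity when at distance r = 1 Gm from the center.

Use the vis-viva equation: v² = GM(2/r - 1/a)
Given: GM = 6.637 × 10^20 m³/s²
a = 1 Gm = 1 × 10^9 m
r = 1 Gm = 1 × 10^9 m
GM = 6.637 × 10^20 m³/s²
2/r − 1/a = 2 × 10^-9 − 1 × 10^-9 = 1 × 10^-9 m⁻¹
v² = GM (2/r − 1/a) = 6.637 × 10^11 m²/s²
v = 814678 m/s ≈ 814.7 km/s

Final answer: 814.7 km/s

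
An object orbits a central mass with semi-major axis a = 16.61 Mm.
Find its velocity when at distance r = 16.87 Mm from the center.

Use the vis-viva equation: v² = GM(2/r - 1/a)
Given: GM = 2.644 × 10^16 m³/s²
a = 16.61 Mm = 1.661 × 10^7 m
r = 16.87 Mm = 1.687 × 10^7 m
GM = 2.644 × 10^16 m³/s²
2/r − 1/a = 1.18554 × 10^-7 − 6.02047 × 10^-8 = 5.83489 × 10^-8 m⁻¹
v² = GM (2/r − 1/a) = 1.54275 × 10^9 m²/s²
v = 39277.8 m/s ≈ 39.28 km/s

Final answer: 39.28 km/s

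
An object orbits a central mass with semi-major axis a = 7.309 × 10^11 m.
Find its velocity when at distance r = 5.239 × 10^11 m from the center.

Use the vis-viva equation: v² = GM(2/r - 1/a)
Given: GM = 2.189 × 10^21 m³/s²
a = 7.309 × 10^11 m
r = 5.239 × 10^11 m
GM = 2.189 × 10^21 m³/s²
2/r − 1/a = 3.81752 × 10^-12 − 1.36818 × 10^-12 = 2.44935 × 10^-12 m⁻¹
v² = GM (2/r − 1/a) = 5.36162 × 10^9 m²/s²
v = 73223.1 m/s ≈ 73.22 km/s

Final answer: 73.22 km/s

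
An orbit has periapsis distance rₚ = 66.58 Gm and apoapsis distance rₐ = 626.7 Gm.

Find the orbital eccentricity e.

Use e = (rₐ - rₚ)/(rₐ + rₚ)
rₚ = 66.58 Gm = 6.658 × 10^10 m
rₐ = 626.7 Gm = 6.267 × 10^11 m
rₐ − rₚ = 5.6012 × 10^11 m
rₐ + rₚ = 6.9328 × 10^11 m
e = (rₐ − rₚ)/(rₐ + rₚ) = 0.807928

Final answer: e = 0.8079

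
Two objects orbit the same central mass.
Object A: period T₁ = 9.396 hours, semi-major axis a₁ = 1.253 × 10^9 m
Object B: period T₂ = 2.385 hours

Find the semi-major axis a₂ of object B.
T₁ = 9.396 hours = 33825.6 s
T₂ = 2.385 hours = 8586 s
a₁ = 1.253 × 10^9 m
Kepler's third law: (T₂/T₁)² = (a₂/a₁)³  ⇒  a₂ = a₁ (T₂/T₁)^(2/3)
T₂/T₁ = 0.253831
(T₂/T₁)^(2/3) = 0.400895
a₂ = 1.253 × 10^9 m × 0.400895 = 5.02321 × 10^8 m ≈ 5.023 × 10^8 m

Final answer: a₂ = 5.023 × 10^8 m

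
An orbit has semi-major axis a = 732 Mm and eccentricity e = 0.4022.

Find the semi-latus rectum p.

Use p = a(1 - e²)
a = 732 Mm = 7.32 × 10^8 m
e = 0.4022,  e² = 0.161765,  1 − e² = 0.838235
p = a(1 − e²) = 7.32 × 10^8 m × 0.838235 = 6.13588 × 10^8 m ≈ 613.6 Mm

Final answer: p = 613.6 Mm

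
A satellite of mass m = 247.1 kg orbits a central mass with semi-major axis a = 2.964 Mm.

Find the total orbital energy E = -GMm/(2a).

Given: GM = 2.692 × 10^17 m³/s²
a = 2.964 Mm = 2.964 × 10^6 m
GM = 2.692 × 10^17 m³/s²
2a = 5.928 × 10^6 m
GMm = 2.692 × 10^17 × 247.1 = 6.65193 × 10^19 m³·kg/s²
E = −GMm/(2a) = -1.12212 × 10^13 J ≈ -11.22 TJ

Final answer: -11.22 TJ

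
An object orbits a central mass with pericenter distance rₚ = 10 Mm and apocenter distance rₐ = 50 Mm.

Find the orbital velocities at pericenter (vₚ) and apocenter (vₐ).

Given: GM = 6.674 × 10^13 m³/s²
rₚ = 10 Mm = 1 × 10^7 m
rₐ = 50 Mm = 5 × 10^7 m
GM = 6.674 × 10^13 m³/s²
a = (rₚ + rₐ)/2 = 3 × 10^7 m
Vis-viva: v² = GM (2/r − 1/a)
vₚ² = 6.674 × 10^13 × (2 × 10^-7 − 3.33333 × 10^-8) = 1.11233 × 10^7 m²/s²
vₚ = 3335.17 m/s ≈ 3.335 km/s
vₐ² = 6.674 × 10^13 × (4 × 10^-8 − 3.33333 × 10^-8) = 444933 m²/s²
vₐ = 667.033 m/s ≈ 667 m/s

Final answer: vₚ = 3.335 km/s, vₐ = 667 m/s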